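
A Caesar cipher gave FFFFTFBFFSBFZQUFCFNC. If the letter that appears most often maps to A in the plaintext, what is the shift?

5

The most frequent ciphertext letter is F (appears 10 times).
F is position 5; A is position 0.
Shift = 5.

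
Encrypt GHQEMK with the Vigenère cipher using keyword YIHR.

Repeat the key across the message: YIHRYI
G(6)+Y(24): 30≡4 → E
H(7)+I(8): 15 → P
Q(16)+H(7): 23 → X
E(4)+R(17): 21 → V
M(12)+Y(24): 36≡10 → K
K(10)+I(8): 18 → S

EPXVKS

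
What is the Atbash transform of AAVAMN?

ZZEZNM

A(0) → Z(25)
A(0) → Z(25)
V(21) → E(4)
A(0) → Z(25)
M(12) → N(13)
N(13) → M(12)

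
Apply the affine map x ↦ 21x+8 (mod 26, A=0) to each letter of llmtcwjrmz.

ffarycpban

l(11): 21·11+8=239≡5 → f
l(11): 21·11+8=239≡5 → f
m(12): 21·12+8=260≡0 → a
t(19): 21·19+8=407≡17 → r
c(2): 21·2+8=50≡24 → y
w(22): 21·22+8=470≡2 → c
j(9): 21·9+8=197≡15 → p
r(17): 21·17+8=365≡1 → b
m(12): 21·12+8=260≡0 → a
z(25): 21·25+8=533≡13 → n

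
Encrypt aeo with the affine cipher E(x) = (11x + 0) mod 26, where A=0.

a(0): 11·0+0=0 → a
e(4): 11·4+0=44≡18 → s
o(14): 11·14+0=154≡24 → y

asy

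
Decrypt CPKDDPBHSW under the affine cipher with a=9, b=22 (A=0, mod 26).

SFQVVFPHOA

The inverse of 9 mod 26 is 3, since 9·3=27≡1. Apply D(y)=3·(y−22) mod 26:
C(2): 3·(2−22)=-60≡18 → S
P(15): 3·(15−22)=-21≡5 → F
K(10): 3·(10−22)=-36≡16 → Q
D(3): 3·(3−22)=-57≡21 → V
D(3): 3·(3−22)=-57≡21 → V
P(15): 3·(15−22)=-21≡5 → F
B(1): 3·(1−22)=-63≡15 → P
H(7): 3·(7−22)=-45≡7 → H
S(18): 3·(18−22)=-12≡14 → O
W(22): 3·(22−22)=0 → A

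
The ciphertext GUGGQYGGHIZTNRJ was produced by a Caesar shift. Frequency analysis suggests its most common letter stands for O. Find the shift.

The most frequent ciphertext letter is G (appears 5 times).
G is position 6; O is position 14.
Shift = -8≡18.

18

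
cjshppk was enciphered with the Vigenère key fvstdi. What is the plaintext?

Repeat the key across the ciphertext: fvstdif
c(2)−f(5): -3≡23 → x
j(9)−v(21): -12≡14 → o
s(18)−s(18): 0 → a
h(7)−t(19): -12≡14 → o
p(15)−d(3): 12 → m
p(15)−i(8): 7 → h
k(10)−f(5): 5 → f

xoaomhf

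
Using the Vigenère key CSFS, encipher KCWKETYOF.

Repeat the key across the message: CSFSCSFSC
K(10)+C(2): 12 → M
C(2)+S(18): 20 → U
W(22)+F(5): 27≡1 → B
K(10)+S(18): 28≡2 → C
E(4)+C(2): 6 → G
T(19)+S(18): 37≡11 → L
Y(24)+F(5): 29≡3 → D
O(14)+S(18): 32≡6 → G
F(5)+C(2): 7 → H

MUBCGLDGH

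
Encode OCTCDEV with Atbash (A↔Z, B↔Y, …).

O(14) → L(11)
C(2) → X(23)
T(19) → G(6)
C(2) → X(23)
D(3) → W(22)
E(4) → V(21)
V(21) → E(4)

LXGXWVE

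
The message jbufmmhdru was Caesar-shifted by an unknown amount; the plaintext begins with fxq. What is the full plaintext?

From the crib: j(9)−f(5)=4, so the shift is 4.
Subtract 4 from each ciphertext letter:
j(9): 9−4=5 → f
b(1): 1−4=-3≡23 → x
u(20): 20−4=16 → q
f(5): 5−4=1 → b
m(12): 12−4=8 → i
m(12): 12−4=8 → i
h(7): 7−4=3 → d
d(3): 3−4=-1≡25 → z
r(17): 17−4=13 → n
u(20): 20−4=16 → q

fxqbiidznq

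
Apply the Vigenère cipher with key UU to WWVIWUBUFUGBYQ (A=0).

Repeat the key across the message: UUUUUUUUUUUUUU
W(22)+U(20): 42≡16 → Q
W(22)+U(20): 42≡16 → Q
V(21)+U(20): 41≡15 → P
I(8)+U(20): 28≡2 → C
W(22)+U(20): 42≡16 → Q
U(20)+U(20): 40≡14 → O
B(1)+U(20): 21 → V
U(20)+U(20): 40≡14 → O
F(5)+U(20): 25 → Z
U(20)+U(20): 40≡14 → O
G(6)+U(20): 26≡0 → A
B(1)+U(20): 21 → V
Y(24)+U(20): 44≡18 → S
Q(16)+U(20): 36≡10 → K

QQPCQOVOZOAVSK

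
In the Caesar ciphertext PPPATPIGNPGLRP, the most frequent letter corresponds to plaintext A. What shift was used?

The most frequent ciphertext letter is P (appears 6 times).
P is position 15; A is position 0.
Shift = 15.

15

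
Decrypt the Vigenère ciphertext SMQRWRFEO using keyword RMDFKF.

BANMMMOSL

Repeat the key across the ciphertext: RMDFKFRMD
S(18)−R(17): 1 → B
M(12)−M(12): 0 → A
Q(16)−D(3): 13 → N
R(17)−F(5): 12 → M
W(22)−K(10): 12 → M
R(17)−F(5): 12 → M
F(5)−R(17): -12≡14 → O
E(4)−M(12): -8≡18 → S
O(14)−D(3): 11 → L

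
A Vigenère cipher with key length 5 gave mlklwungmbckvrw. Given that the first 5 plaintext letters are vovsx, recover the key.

Subtract each crib letter from the matching ciphertext letter (mod 26):
m(12)−v(21)=-9≡17 → r
l(11)−o(14)=-3≡23 → x
k(10)−v(21)=-11≡15 → p
l(11)−s(18)=-7≡19 → t
w(22)−x(23)=-1≡25 → z

rxptz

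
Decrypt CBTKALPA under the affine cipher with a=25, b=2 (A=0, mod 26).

The inverse of 25 mod 26 is 25, since 25·25=625≡1. Apply D(y)=25·(y−2) mod 26:
C(2): 25·(2−2)=0 → A
B(1): 25·(1−2)=-25≡1 → B
T(19): 25·(19−2)=425≡9 → J
K(10): 25·(10−2)=200≡18 → S
A(0): 25·(0−2)=-50≡2 → C
L(11): 25·(11−2)=225≡17 → R
P(15): 25·(15−2)=325≡13 → N
A(0): 25·(0−2)=-50≡2 → C

ABJSCRNC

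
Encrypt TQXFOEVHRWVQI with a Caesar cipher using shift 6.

T(19): 19+6=25 → Z
Q(16): 16+6=22 → W
X(23): 23+6=29≡3 → D
F(5): 5+6=11 → L
O(14): 14+6=20 → U
E(4): 4+6=10 → K
V(21): 21+6=27≡1 → B
H(7): 7+6=13 → N
R(17): 17+6=23 → X
W(22): 22+6=28≡2 → C
V(21): 21+6=27≡1 → B
Q(16): 16+6=22 → W
I(8): 8+6=14 → O

ZWDLUKBNXCBWO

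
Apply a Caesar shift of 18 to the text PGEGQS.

HYWYIK

P(15): 15+18=33≡7 → H
G(6): 6+18=24 → Y
E(4): 4+18=22 → W
G(6): 6+18=24 → Y
Q(16): 16+18=34≡8 → I
S(18): 18+18=36≡10 → K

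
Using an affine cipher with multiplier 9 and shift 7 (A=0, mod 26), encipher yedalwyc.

y(24): 9·24+7=223≡15 → p
e(4): 9·4+7=43≡17 → r
d(3): 9·3+7=34≡8 → i
a(0): 9·0+7=7 → h
l(11): 9·11+7=106≡2 → c
w(22): 9·22+7=205≡23 → x
y(24): 9·24+7=223≡15 → p
c(2): 9·2+7=25 → z

prihcxpz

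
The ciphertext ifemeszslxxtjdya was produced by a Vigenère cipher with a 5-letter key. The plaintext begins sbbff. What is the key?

qedhz

Subtract each crib letter from the matching ciphertext letter (mod 26):
i(8)−s(18)=-10≡16 → q
f(5)−b(1)=4 → e
e(4)−b(1)=3 → d
m(12)−f(5)=7 → h
e(4)−f(5)=-1≡25 → z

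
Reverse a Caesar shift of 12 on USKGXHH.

U(20): 20−12=8 → I
S(18): 18−12=6 → G
K(10): 10−12=-2≡24 → Y
G(6): 6−12=-6≡20 → U
X(23): 23−12=11 → L
H(7): 7−12=-5≡21 → V
H(7): 7−12=-5≡21 → V

IGYULVV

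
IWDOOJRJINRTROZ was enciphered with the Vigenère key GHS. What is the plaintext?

CPLIHRLCQHKBLHH

Repeat the key across the ciphertext: GHSGHSGHSGHSGHS
I(8)−G(6): 2 → C
W(22)−H(7): 15 → P
D(3)−S(18): -15≡11 → L
O(14)−G(6): 8 → I
O(14)−H(7): 7 → H
J(9)−S(18): -9≡17 → R
R(17)−G(6): 11 → L
J(9)−H(7): 2 → C
I(8)−S(18): -10≡16 → Q
N(13)−G(6): 7 → H
R(17)−H(7): 10 → K
T(19)−S(18): 1 → B
R(17)−G(6): 11 → L
O(14)−H(7): 7 → H
Z(25)−S(18): 7 → H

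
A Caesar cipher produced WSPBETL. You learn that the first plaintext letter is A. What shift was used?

22

From the crib: W(22)−A(0)=22, so the shift is 22.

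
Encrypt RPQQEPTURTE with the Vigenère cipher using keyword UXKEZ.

LMAUDJQEVSY

Repeat the key across the message: UXKEZUXKEZU
R(17)+U(20): 37≡11 → L
P(15)+X(23): 38≡12 → M
Q(16)+K(10): 26≡0 → A
Q(16)+E(4): 20 → U
E(4)+Z(25): 29≡3 → D
P(15)+U(20): 35≡9 → J
T(19)+X(23): 42≡16 → Q
U(20)+K(10): 30≡4 → E
R(17)+E(4): 21 → V
T(19)+Z(25): 44≡18 → S
E(4)+U(20): 24 → Y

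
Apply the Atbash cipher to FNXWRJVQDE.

UMCDIQEJWV

F(5) → U(20)
N(13) → M(12)
X(23) → C(2)
W(22) → D(3)
R(17) → I(8)
J(9) → Q(16)
V(21) → E(4)
Q(16) → J(9)
D(3) → W(22)
E(4) → V(21)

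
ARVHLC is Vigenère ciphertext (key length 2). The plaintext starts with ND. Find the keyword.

Subtract each crib letter from the matching ciphertext letter (mod 26):
A(0)−N(13)=-13≡13 → N
R(17)−D(3)=14 → O

NO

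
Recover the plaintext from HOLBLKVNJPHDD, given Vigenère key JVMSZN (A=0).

YTZJMXMSXXIQU

Repeat the key across the ciphertext: JVMSZNJVMSZNJ
H(7)−J(9): -2≡24 → Y
O(14)−V(21): -7≡19 → T
L(11)−M(12): -1≡25 → Z
B(1)−S(18): -17≡9 → J
L(11)−Z(25): -14≡12 → M
K(10)−N(13): -3≡23 → X
V(21)−J(9): 12 → M
N(13)−V(21): -8≡18 → S
J(9)−M(12): -3≡23 → X
P(15)−S(18): -3≡23 → X
H(7)−Z(25): -18≡8 → I
D(3)−N(13): -10≡16 → Q
D(3)−J(9): -6≡20 → U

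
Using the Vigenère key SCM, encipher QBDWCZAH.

IDPOELSJ

Repeat the key across the message: SCMSCMSC
Q(16)+S(18): 34≡8 → I
B(1)+C(2): 3 → D
D(3)+M(12): 15 → P
W(22)+S(18): 40≡14 → O
C(2)+C(2): 4 → E
Z(25)+M(12): 37≡11 → L
A(0)+S(18): 18 → S
H(7)+C(2): 9 → J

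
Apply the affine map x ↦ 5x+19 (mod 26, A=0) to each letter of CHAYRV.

DCTJAU

C(2): 5·2+19=29≡3 → D
H(7): 5·7+19=54≡2 → C
A(0): 5·0+19=19 → T
Y(24): 5·24+19=139≡9 → J
R(17): 5·17+19=104≡0 → A
V(21): 5·21+19=124≡20 → U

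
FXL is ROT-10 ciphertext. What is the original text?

VNB

F(5): 5−10=-5≡21 → V
X(23): 23−10=13 → N
L(11): 11−10=1 → B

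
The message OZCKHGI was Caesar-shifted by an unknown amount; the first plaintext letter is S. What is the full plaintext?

From the crib: O(14)−S(18)=-4≡22, so the shift is 22.
Subtract 22 from each ciphertext letter:
O(14): 14−22=-8≡18 → S
Z(25): 25−22=3 → D
C(2): 2−22=-20≡6 → G
K(10): 10−22=-12≡14 → O
H(7): 7−22=-15≡11 → L
G(6): 6−22=-16≡10 → K
I(8): 8−22=-14≡12 → M

SDGOLKM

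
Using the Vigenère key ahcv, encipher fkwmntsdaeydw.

fryhnauyalayw

Repeat the key across the message: ahcvahcvahcva
f(5)+a(0): 5 → f
k(10)+h(7): 17 → r
w(22)+c(2): 24 → y
m(12)+v(21): 33≡7 → h
n(13)+a(0): 13 → n
t(19)+h(7): 26≡0 → a
s(18)+c(2): 20 → u
d(3)+v(21): 24 → y
a(0)+a(0): 0 → a
e(4)+h(7): 11 → l
y(24)+c(2): 26≡0 → a
d(3)+v(21): 24 → y
w(22)+a(0): 22 → w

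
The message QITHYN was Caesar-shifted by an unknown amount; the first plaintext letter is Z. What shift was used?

From the crib: Q(16)−Z(25)=-9≡17, so the shift is 17.

17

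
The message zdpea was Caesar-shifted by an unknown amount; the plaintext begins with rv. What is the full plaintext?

From the crib: z(25)−r(17)=8, so the shift is 8.
Subtract 8 from each ciphertext letter:
z(25): 25−8=17 → r
d(3): 3−8=-5≡21 → v
p(15): 15−8=7 → h
e(4): 4−8=-4≡22 → w
a(0): 0−8=-8≡18 → s

rvhws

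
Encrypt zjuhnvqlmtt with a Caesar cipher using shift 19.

scnagojefmm

z(25): 25+19=44≡18 → s
j(9): 9+19=28≡2 → c
u(20): 20+19=39≡13 → n
h(7): 7+19=26≡0 → a
n(13): 13+19=32≡6 → g
v(21): 21+19=40≡14 → o
q(16): 16+19=35≡9 → j
l(11): 11+19=30≡4 → e
m(12): 12+19=31≡5 → f
t(19): 19+19=38≡12 → m
t(19): 19+19=38≡12 → m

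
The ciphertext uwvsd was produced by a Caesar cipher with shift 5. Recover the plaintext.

u(20): 20−5=15 → p
w(22): 22−5=17 → r
v(21): 21−5=16 → q
s(18): 18−5=13 → n
d(3): 3−5=-2≡24 → y

prqny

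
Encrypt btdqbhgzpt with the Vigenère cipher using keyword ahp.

basqiwgget

Repeat the key across the message: ahpahpahpa
b(1)+a(0): 1 → b
t(19)+h(7): 26≡0 → a
d(3)+p(15): 18 → s
q(16)+a(0): 16 → q
b(1)+h(7): 8 → i
h(7)+p(15): 22 → w
g(6)+a(0): 6 → g
z(25)+h(7): 32≡6 → g
p(15)+p(15): 30≡4 → e
t(19)+a(0): 19 → t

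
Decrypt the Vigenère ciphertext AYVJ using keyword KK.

QOLZ

Repeat the key across the ciphertext: KKKK
A(0)−K(10): -10≡16 → Q
Y(24)−K(10): 14 → O
V(21)−K(10): 11 → L
J(9)−K(10): -1≡25 → Z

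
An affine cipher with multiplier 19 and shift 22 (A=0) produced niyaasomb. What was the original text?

The inverse of 19 mod 26 is 11, since 19·11=209≡1. Apply D(y)=11·(y−22) mod 26:
n(13): 11·(13−22)=-99≡5 → f
i(8): 11·(8−22)=-154≡2 → c
y(24): 11·(24−22)=22 → w
a(0): 11·(0−22)=-242≡18 → s
a(0): 11·(0−22)=-242≡18 → s
s(18): 11·(18−22)=-44≡8 → i
o(14): 11·(14−22)=-88≡16 → q
m(12): 11·(12−22)=-110≡20 → u
b(1): 11·(1−22)=-231≡3 → d

fcwssiqud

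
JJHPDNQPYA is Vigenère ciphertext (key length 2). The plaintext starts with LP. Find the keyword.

YU

Subtract each crib letter from the matching ciphertext letter (mod 26):
J(9)−L(11)=-2≡24 → Y
J(9)−P(15)=-6≡20 → U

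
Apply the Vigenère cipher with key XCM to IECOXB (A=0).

Repeat the key across the message: XCMXCM
I(8)+X(23): 31≡5 → F
E(4)+C(2): 6 → G
C(2)+M(12): 14 → O
O(14)+X(23): 37≡11 → L
X(23)+C(2): 25 → Z
B(1)+M(12): 13 → N

FGOLZN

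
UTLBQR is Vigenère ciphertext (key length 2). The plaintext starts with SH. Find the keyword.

Subtract each crib letter from the matching ciphertext letter (mod 26):
U(20)−S(18)=2 → C
T(19)−H(7)=12 → M

CM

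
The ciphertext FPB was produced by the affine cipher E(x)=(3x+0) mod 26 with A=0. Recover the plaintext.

TFJ

The inverse of 3 mod 26 is 9, since 3·9=27≡1. Apply D(y)=9·(y−0) mod 26:
F(5): 9·(5−0)=45≡19 → T
P(15): 9·(15−0)=135≡5 → F
B(1): 9·(1−0)=9 → J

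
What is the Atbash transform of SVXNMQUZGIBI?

HECMNJFATRYR

S(18) → H(7)
V(21) → E(4)
X(23) → C(2)
N(13) → M(12)
M(12) → N(13)
Q(16) → J(9)
U(20) → F(5)
Z(25) → A(0)
G(6) → T(19)
I(8) → R(17)
B(1) → Y(24)
I(8) → R(17)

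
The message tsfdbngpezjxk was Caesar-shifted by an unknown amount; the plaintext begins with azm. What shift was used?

19

From the crib: t(19)−a(0)=19, so the shift is 19.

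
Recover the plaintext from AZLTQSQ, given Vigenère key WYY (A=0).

Repeat the key across the ciphertext: WYYWYYW
A(0)−W(22): -22≡4 → E
Z(25)−Y(24): 1 → B
L(11)−Y(24): -13≡13 → N
T(19)−W(22): -3≡23 → X
Q(16)−Y(24): -8≡18 → S
S(18)−Y(24): -6≡20 → U
Q(16)−W(22): -6≡20 → U

EBNXSUU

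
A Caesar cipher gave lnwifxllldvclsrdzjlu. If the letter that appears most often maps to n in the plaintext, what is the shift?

24

The most frequent ciphertext letter is l (appears 6 times).
l is position 11; n is position 13.
Shift = -2≡24.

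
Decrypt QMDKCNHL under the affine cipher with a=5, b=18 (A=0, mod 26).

KEXOCZDJ

The inverse of 5 mod 26 is 21, since 5·21=105≡1. Apply D(y)=21·(y−18) mod 26:
Q(16): 21·(16−18)=-42≡10 → K
M(12): 21·(12−18)=-126≡4 → E
D(3): 21·(3−18)=-315≡23 → X
K(10): 21·(10−18)=-168≡14 → O
C(2): 21·(2−18)=-336≡2 → C
N(13): 21·(13−18)=-105≡25 → Z
H(7): 21·(7−18)=-231≡3 → D
L(11): 21·(11−18)=-147≡9 → J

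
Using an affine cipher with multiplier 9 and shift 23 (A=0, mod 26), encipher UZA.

U(20): 9·20+23=203≡21 → V
Z(25): 9·25+23=248≡14 → O
A(0): 9·0+23=23 → X

VOX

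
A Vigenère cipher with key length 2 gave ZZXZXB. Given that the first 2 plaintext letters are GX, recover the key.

Subtract each crib letter from the matching ciphertext letter (mod 26):
Z(25)−G(6)=19 → T
Z(25)−X(23)=2 → C

TC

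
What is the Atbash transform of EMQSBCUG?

E(4) → V(21)
M(12) → N(13)
Q(16) → J(9)
S(18) → H(7)
B(1) → Y(24)
C(2) → X(23)
U(20) → F(5)
G(6) → T(19)

VNJHYXFT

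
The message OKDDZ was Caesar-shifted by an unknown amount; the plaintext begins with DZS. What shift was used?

11

From the crib: O(14)−D(3)=11, so the shift is 11.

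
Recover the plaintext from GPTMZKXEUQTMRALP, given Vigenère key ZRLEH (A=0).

HYIISLGTQJUVGWEQ

Repeat the key across the ciphertext: ZRLEHZRLEHZRLEHZ
G(6)−Z(25): -19≡7 → H
P(15)−R(17): -2≡24 → Y
T(19)−L(11): 8 → I
M(12)−E(4): 8 → I
Z(25)−H(7): 18 → S
K(10)−Z(25): -15≡11 → L
X(23)−R(17): 6 → G
E(4)−L(11): -7≡19 → T
U(20)−E(4): 16 → Q
Q(16)−H(7): 9 → J
T(19)−Z(25): -6≡20 → U
M(12)−R(17): -5≡21 → V
R(17)−L(11): 6 → G
A(0)−E(4): -4≡22 → W
L(11)−H(7): 4 → E
P(15)−Z(25): -10≡16 → Q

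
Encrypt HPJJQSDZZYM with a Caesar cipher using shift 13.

UCWWDFQMMLZ

H(7): 7+13=20 → U
P(15): 15+13=28≡2 → C
J(9): 9+13=22 → W
J(9): 9+13=22 → W
Q(16): 16+13=29≡3 → D
S(18): 18+13=31≡5 → F
D(3): 3+13=16 → Q
Z(25): 25+13=38≡12 → M
Z(25): 25+13=38≡12 → M
Y(24): 24+13=37≡11 → L
M(12): 12+13=25 → Z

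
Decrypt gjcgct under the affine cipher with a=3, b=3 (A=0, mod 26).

bcrbro

The inverse of 3 mod 26 is 9, since 3·9=27≡1. Apply D(y)=9·(y−3) mod 26:
g(6): 9·(6−3)=27≡1 → b
j(9): 9·(9−3)=54≡2 → c
c(2): 9·(2−3)=-9≡17 → r
g(6): 9·(6−3)=27≡1 → b
c(2): 9·(2−3)=-9≡17 → r
t(19): 9·(19−3)=144≡14 → o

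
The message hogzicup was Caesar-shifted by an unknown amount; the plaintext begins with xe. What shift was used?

10

From the crib: h(7)−x(23)=-16≡10, so the shift is 10.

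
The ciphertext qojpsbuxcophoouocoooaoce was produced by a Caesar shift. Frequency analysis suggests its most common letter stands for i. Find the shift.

6

The most frequent ciphertext letter is o (appears 9 times).
o is position 14; i is position 8.
Shift = 6.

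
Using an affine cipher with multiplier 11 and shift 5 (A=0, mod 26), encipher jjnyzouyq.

j(9): 11·9+5=104≡0 → a
j(9): 11·9+5=104≡0 → a
n(13): 11·13+5=148≡18 → s
y(24): 11·24+5=269≡9 → j
z(25): 11·25+5=280≡20 → u
o(14): 11·14+5=159≡3 → d
u(20): 11·20+5=225≡17 → r
y(24): 11·24+5=269≡9 → j
q(16): 11·16+5=181≡25 → z

aasjudrjz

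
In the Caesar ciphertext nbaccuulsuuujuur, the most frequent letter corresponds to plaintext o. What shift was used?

6

The most frequent ciphertext letter is u (appears 7 times).
u is position 20; o is position 14.
Shift = 6.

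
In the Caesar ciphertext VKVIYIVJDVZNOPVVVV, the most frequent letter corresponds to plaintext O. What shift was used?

The most frequent ciphertext letter is V (appears 8 times).
V is position 21; O is position 14.
Shift = 7.

7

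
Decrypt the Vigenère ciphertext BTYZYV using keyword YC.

Repeat the key across the ciphertext: YCYCYC
B(1)−Y(24): -23≡3 → D
T(19)−C(2): 17 → R
Y(24)−Y(24): 0 → A
Z(25)−C(2): 23 → X
Y(24)−Y(24): 0 → A
V(21)−C(2): 19 → T

DRAXAT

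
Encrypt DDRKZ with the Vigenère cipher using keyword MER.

Repeat the key across the message: MERME
D(3)+M(12): 15 → P
D(3)+E(4): 7 → H
R(17)+R(17): 34≡8 → I
K(10)+M(12): 22 → W
Z(25)+E(4): 29≡3 → D

PHIWD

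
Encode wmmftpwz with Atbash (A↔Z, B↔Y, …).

dnnugkda

w(22) → d(3)
m(12) → n(13)
m(12) → n(13)
f(5) → u(20)
t(19) → g(6)
p(15) → k(10)
w(22) → d(3)
z(25) → a(0)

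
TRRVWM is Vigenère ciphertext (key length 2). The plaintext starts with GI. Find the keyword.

NJ

Subtract each crib letter from the matching ciphertext letter (mod 26):
T(19)−G(6)=13 → N
R(17)−I(8)=9 → J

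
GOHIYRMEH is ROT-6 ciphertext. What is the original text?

G(6): 6−6=0 → A
O(14): 14−6=8 → I
H(7): 7−6=1 → B
I(8): 8−6=2 → C
Y(24): 24−6=18 → S
R(17): 17−6=11 → L
M(12): 12−6=6 → G
E(4): 4−6=-2≡24 → Y
H(7): 7−6=1 → B

AIBCSLGYB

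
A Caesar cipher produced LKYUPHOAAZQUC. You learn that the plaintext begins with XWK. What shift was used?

14

From the crib: L(11)−X(23)=-12≡14, so the shift is 14.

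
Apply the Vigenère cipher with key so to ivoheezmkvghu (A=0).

Repeat the key across the message: sosososososos
i(8)+s(18): 26≡0 → a
v(21)+o(14): 35≡9 → j
o(14)+s(18): 32≡6 → g
h(7)+o(14): 21 → v
e(4)+s(18): 22 → w
e(4)+o(14): 18 → s
z(25)+s(18): 43≡17 → r
m(12)+o(14): 26≡0 → a
k(10)+s(18): 28≡2 → c
v(21)+o(14): 35≡9 → j
g(6)+s(18): 24 → y
h(7)+o(14): 21 → v
u(20)+s(18): 38≡12 → m

ajgvwsracjyvm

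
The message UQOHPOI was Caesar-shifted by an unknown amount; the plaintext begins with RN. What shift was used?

3

From the crib: U(20)−R(17)=3, so the shift is 3.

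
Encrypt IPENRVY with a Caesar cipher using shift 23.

FMBKOSV

I(8): 8+23=31≡5 → F
P(15): 15+23=38≡12 → M
E(4): 4+23=27≡1 → B
N(13): 13+23=36≡10 → K
R(17): 17+23=40≡14 → O
V(21): 21+23=44≡18 → S
Y(24): 24+23=47≡21 → V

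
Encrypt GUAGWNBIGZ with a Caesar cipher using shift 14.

UIOUKBPWUN

G(6): 6+14=20 → U
U(20): 20+14=34≡8 → I
A(0): 0+14=14 → O
G(6): 6+14=20 → U
W(22): 22+14=36≡10 → K
N(13): 13+14=27≡1 → B
B(1): 1+14=15 → P
I(8): 8+14=22 → W
G(6): 6+14=20 → U
Z(25): 25+14=39≡13 → N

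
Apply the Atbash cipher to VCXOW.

EXCLD

V(21) → E(4)
C(2) → X(23)
X(23) → C(2)
O(14) → L(11)
W(22) → D(3)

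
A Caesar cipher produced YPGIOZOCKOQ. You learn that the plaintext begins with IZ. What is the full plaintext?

From the crib: Y(24)−I(8)=16, so the shift is 16.
Subtract 16 from each ciphertext letter:
Y(24): 24−16=8 → I
P(15): 15−16=-1≡25 → Z
G(6): 6−16=-10≡16 → Q
I(8): 8−16=-8≡18 → S
O(14): 14−16=-2≡24 → Y
Z(25): 25−16=9 → J
O(14): 14−16=-2≡24 → Y
C(2): 2−16=-14≡12 → M
K(10): 10−16=-6≡20 → U
O(14): 14−16=-2≡24 → Y
Q(16): 16−16=0 → A

IZQSYJYMUYA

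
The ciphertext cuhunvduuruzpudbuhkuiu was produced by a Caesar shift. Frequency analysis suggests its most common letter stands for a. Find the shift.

20

The most frequent ciphertext letter is u (appears 9 times).
u is position 20; a is position 0.
Shift = 20.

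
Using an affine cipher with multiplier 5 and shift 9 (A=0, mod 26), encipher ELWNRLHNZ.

E(4): 5·4+9=29≡3 → D
L(11): 5·11+9=64≡12 → M
W(22): 5·22+9=119≡15 → P
N(13): 5·13+9=74≡22 → W
R(17): 5·17+9=94≡16 → Q
L(11): 5·11+9=64≡12 → M
H(7): 5·7+9=44≡18 → S
N(13): 5·13+9=74≡22 → W
Z(25): 5·25+9=134≡4 → E

DMPWQMSWE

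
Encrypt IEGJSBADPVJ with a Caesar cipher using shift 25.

HDFIRAZCOUI

I(8): 8+25=33≡7 → H
E(4): 4+25=29≡3 → D
G(6): 6+25=31≡5 → F
J(9): 9+25=34≡8 → I
S(18): 18+25=43≡17 → R
B(1): 1+25=26≡0 → A
A(0): 0+25=25 → Z
D(3): 3+25=28≡2 → C
P(15): 15+25=40≡14 → O
V(21): 21+25=46≡20 → U
J(9): 9+25=34≡8 → I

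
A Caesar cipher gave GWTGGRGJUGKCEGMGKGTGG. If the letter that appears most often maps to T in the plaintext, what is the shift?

The most frequent ciphertext letter is G (appears 10 times).
G is position 6; T is position 19.
Shift = -13≡13.

13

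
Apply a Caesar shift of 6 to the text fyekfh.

f(5): 5+6=11 → l
y(24): 24+6=30≡4 → e
e(4): 4+6=10 → k
k(10): 10+6=16 → q
f(5): 5+6=11 → l
h(7): 7+6=13 → n

lekqln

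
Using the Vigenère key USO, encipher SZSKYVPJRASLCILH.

MRGEQJJBFUKZWAZB

Repeat the key across the message: USOUSOUSOUSOUSOU
S(18)+U(20): 38≡12 → M
Z(25)+S(18): 43≡17 → R
S(18)+O(14): 32≡6 → G
K(10)+U(20): 30≡4 → E
Y(24)+S(18): 42≡16 → Q
V(21)+O(14): 35≡9 → J
P(15)+U(20): 35≡9 → J
J(9)+S(18): 27≡1 → B
R(17)+O(14): 31≡5 → F
A(0)+U(20): 20 → U
S(18)+S(18): 36≡10 → K
L(11)+O(14): 25 → Z
C(2)+U(20): 22 → W
I(8)+S(18): 26≡0 → A
L(11)+O(14): 25 → Z
H(7)+U(20): 27≡1 → B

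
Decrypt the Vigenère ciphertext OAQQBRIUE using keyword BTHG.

Repeat the key across the ciphertext: BTHGBTHGB
O(14)−B(1): 13 → N
A(0)−T(19): -19≡7 → H
Q(16)−H(7): 9 → J
Q(16)−G(6): 10 → K
B(1)−B(1): 0 → A
R(17)−T(19): -2≡24 → Y
I(8)−H(7): 1 → B
U(20)−G(6): 14 → O
E(4)−B(1): 3 → D

NHJKAYBOD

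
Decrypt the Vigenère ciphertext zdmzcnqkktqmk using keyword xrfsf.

Repeat the key across the ciphertext: xrfsfxrfsfxrf
z(25)−x(23): 2 → c
d(3)−r(17): -14≡12 → m
m(12)−f(5): 7 → h
z(25)−s(18): 7 → h
c(2)−f(5): -3≡23 → x
n(13)−x(23): -10≡16 → q
q(16)−r(17): -1≡25 → z
k(10)−f(5): 5 → f
k(10)−s(18): -8≡18 → s
t(19)−f(5): 14 → o
q(16)−x(23): -7≡19 → t
m(12)−r(17): -5≡21 → v
k(10)−f(5): 5 → f

cmhhxqzfsotvf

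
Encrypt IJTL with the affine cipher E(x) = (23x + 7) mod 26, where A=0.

JGCA

I(8): 23·8+7=191≡9 → J
J(9): 23·9+7=214≡6 → G
T(19): 23·19+7=444≡2 → C
L(11): 23·11+7=260≡0 → A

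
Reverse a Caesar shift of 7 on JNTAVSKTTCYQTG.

J(9): 9−7=2 → C
N(13): 13−7=6 → G
T(19): 19−7=12 → M
A(0): 0−7=-7≡19 → T
V(21): 21−7=14 → O
S(18): 18−7=11 → L
K(10): 10−7=3 → D
T(19): 19−7=12 → M
T(19): 19−7=12 → M
C(2): 2−7=-5≡21 → V
Y(24): 24−7=17 → R
Q(16): 16−7=9 → J
T(19): 19−7=12 → M
G(6): 6−7=-1≡25 → Z

CGMTOLDMMVRJMZ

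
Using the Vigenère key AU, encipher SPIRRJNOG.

SJILRDNIG

Repeat the key across the message: AUAUAUAUA
S(18)+A(0): 18 → S
P(15)+U(20): 35≡9 → J
I(8)+A(0): 8 → I
R(17)+U(20): 37≡11 → L
R(17)+A(0): 17 → R
J(9)+U(20): 29≡3 → D
N(13)+A(0): 13 → N
O(14)+U(20): 34≡8 → I
G(6)+A(0): 6 → G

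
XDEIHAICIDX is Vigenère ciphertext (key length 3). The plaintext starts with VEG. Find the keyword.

CZY

Subtract each crib letter from the matching ciphertext letter (mod 26):
X(23)−V(21)=2 → C
D(3)−E(4)=-1≡25 → Z
E(4)−G(6)=-2≡24 → Y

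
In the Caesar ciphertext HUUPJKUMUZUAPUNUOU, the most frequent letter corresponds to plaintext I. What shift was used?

The most frequent ciphertext letter is U (appears 8 times).
U is position 20; I is position 8.
Shift = 12.

12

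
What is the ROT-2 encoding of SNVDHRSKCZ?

S(18): 18+2=20 → U
N(13): 13+2=15 → P
V(21): 21+2=23 → X
D(3): 3+2=5 → F
H(7): 7+2=9 → J
R(17): 17+2=19 → T
S(18): 18+2=20 → U
K(10): 10+2=12 → M
C(2): 2+2=4 → E
Z(25): 25+2=27≡1 → B

UPXFJTUMEB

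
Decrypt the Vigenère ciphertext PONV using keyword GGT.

JIUP

Repeat the key across the ciphertext: GGTG
P(15)−G(6): 9 → J
O(14)−G(6): 8 → I
N(13)−T(19): -6≡20 → U
V(21)−G(6): 15 → P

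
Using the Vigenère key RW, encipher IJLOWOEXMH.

ZFCKNKVTDD

Repeat the key across the message: RWRWRWRWRW
I(8)+R(17): 25 → Z
J(9)+W(22): 31≡5 → F
L(11)+R(17): 28≡2 → C
O(14)+W(22): 36≡10 → K
W(22)+R(17): 39≡13 → N
O(14)+W(22): 36≡10 → K
E(4)+R(17): 21 → V
X(23)+W(22): 45≡19 → T
M(12)+R(17): 29≡3 → D
H(7)+W(22): 29≡3 → D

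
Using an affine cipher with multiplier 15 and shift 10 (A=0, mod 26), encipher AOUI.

KMYA

A(0): 15·0+10=10 → K
O(14): 15·14+10=220≡12 → M
U(20): 15·20+10=310≡24 → Y
I(8): 15·8+10=130≡0 → A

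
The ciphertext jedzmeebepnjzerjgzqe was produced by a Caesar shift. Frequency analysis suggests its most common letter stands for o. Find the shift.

The most frequent ciphertext letter is e (appears 6 times).
e is position 4; o is position 14.
Shift = -10≡16.

16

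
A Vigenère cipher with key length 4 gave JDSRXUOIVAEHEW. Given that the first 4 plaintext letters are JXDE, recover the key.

Subtract each crib letter from the matching ciphertext letter (mod 26):
J(9)−J(9)=0 → A
D(3)−X(23)=-20≡6 → G
S(18)−D(3)=15 → P
R(17)−E(4)=13 → N

AGPN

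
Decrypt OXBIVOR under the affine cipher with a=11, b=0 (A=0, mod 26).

GVTWJGL

The inverse of 11 mod 26 is 19, since 11·19=209≡1. Apply D(y)=19·(y−0) mod 26:
O(14): 19·(14−0)=266≡6 → G
X(23): 19·(23−0)=437≡21 → V
B(1): 19·(1−0)=19 → T
I(8): 19·(8−0)=152≡22 → W
V(21): 19·(21−0)=399≡9 → J
O(14): 19·(14−0)=266≡6 → G
R(17): 19·(17−0)=323≡11 → L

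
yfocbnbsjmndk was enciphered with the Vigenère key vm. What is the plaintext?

dttqgbggoasrp

Repeat the key across the ciphertext: vmvmvmvmvmvmv
y(24)−v(21): 3 → d
f(5)−m(12): -7≡19 → t
o(14)−v(21): -7≡19 → t
c(2)−m(12): -10≡16 → q
b(1)−v(21): -20≡6 → g
n(13)−m(12): 1 → b
b(1)−v(21): -20≡6 → g
s(18)−m(12): 6 → g
j(9)−v(21): -12≡14 → o
m(12)−m(12): 0 → a
n(13)−v(21): -8≡18 → s
d(3)−m(12): -9≡17 → r
k(10)−v(21): -11≡15 → p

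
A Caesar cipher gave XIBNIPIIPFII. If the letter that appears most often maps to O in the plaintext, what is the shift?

The most frequent ciphertext letter is I (appears 6 times).
I is position 8; O is position 14.
Shift = -6≡20.

20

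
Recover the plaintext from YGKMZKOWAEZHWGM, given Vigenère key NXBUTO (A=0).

Repeat the key across the ciphertext: NXBUTONXBUTONXB
Y(24)−N(13): 11 → L
G(6)−X(23): -17≡9 → J
K(10)−B(1): 9 → J
M(12)−U(20): -8≡18 → S
Z(25)−T(19): 6 → G
K(10)−O(14): -4≡22 → W
O(14)−N(13): 1 → B
W(22)−X(23): -1≡25 → Z
A(0)−B(1): -1≡25 → Z
E(4)−U(20): -16≡10 → K
Z(25)−T(19): 6 → G
H(7)−O(14): -7≡19 → T
W(22)−N(13): 9 → J
G(6)−X(23): -17≡9 → J
M(12)−B(1): 11 → L

LJJSGWBZZKGTJJL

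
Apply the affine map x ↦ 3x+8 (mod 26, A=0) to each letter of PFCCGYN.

P(15): 3·15+8=53≡1 → B
F(5): 3·5+8=23 → X
C(2): 3·2+8=14 → O
C(2): 3·2+8=14 → O
G(6): 3·6+8=26≡0 → A
Y(24): 3·24+8=80≡2 → C
N(13): 3·13+8=47≡21 → V

BXOOACV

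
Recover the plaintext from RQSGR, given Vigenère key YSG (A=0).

TYMIZ

Repeat the key across the ciphertext: YSGYS
R(17)−Y(24): -7≡19 → T
Q(16)−S(18): -2≡24 → Y
S(18)−G(6): 12 → M
G(6)−Y(24): -18≡8 → I
R(17)−S(18): -1≡25 → Z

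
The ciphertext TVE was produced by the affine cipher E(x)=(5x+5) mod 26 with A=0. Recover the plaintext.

IYF

The inverse of 5 mod 26 is 21, since 5·21=105≡1. Apply D(y)=21·(y−5) mod 26:
T(19): 21·(19−5)=294≡8 → I
V(21): 21·(21−5)=336≡24 → Y
E(4): 21·(4−5)=-21≡5 → F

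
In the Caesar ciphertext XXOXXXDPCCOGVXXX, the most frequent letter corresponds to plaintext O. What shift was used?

The most frequent ciphertext letter is X (appears 8 times).
X is position 23; O is position 14.
Shift = 9.

9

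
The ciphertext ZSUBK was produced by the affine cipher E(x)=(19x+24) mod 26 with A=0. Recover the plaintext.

The inverse of 19 mod 26 is 11, since 19·11=209≡1. Apply D(y)=11·(y−24) mod 26:
Z(25): 11·(25−24)=11 → L
S(18): 11·(18−24)=-66≡12 → M
U(20): 11·(20−24)=-44≡8 → I
B(1): 11·(1−24)=-253≡7 → H
K(10): 11·(10−24)=-154≡2 → C

LMIHC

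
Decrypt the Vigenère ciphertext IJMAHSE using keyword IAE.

Repeat the key across the ciphertext: IAEIAEI
I(8)−I(8): 0 → A
J(9)−A(0): 9 → J
M(12)−E(4): 8 → I
A(0)−I(8): -8≡18 → S
H(7)−A(0): 7 → H
S(18)−E(4): 14 → O
E(4)−I(8): -4≡22 → W

AJISHOW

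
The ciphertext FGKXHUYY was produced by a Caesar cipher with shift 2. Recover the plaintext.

F(5): 5−2=3 → D
G(6): 6−2=4 → E
K(10): 10−2=8 → I
X(23): 23−2=21 → V
H(7): 7−2=5 → F
U(20): 20−2=18 → S
Y(24): 24−2=22 → W
Y(24): 24−2=22 → W

DEIVFSWW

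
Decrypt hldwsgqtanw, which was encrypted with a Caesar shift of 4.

h(7): 7−4=3 → d
l(11): 11−4=7 → h
d(3): 3−4=-1≡25 → z
w(22): 22−4=18 → s
s(18): 18−4=14 → o
g(6): 6−4=2 → c
q(16): 16−4=12 → m
t(19): 19−4=15 → p
a(0): 0−4=-4≡22 → w
n(13): 13−4=9 → j
w(22): 22−4=18 → s

dhzsocmpwjs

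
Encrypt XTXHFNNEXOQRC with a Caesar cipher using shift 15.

MIMWUCCTMDFGR

X(23): 23+15=38≡12 → M
T(19): 19+15=34≡8 → I
X(23): 23+15=38≡12 → M
H(7): 7+15=22 → W
F(5): 5+15=20 → U
N(13): 13+15=28≡2 → C
N(13): 13+15=28≡2 → C
E(4): 4+15=19 → T
X(23): 23+15=38≡12 → M
O(14): 14+15=29≡3 → D
Q(16): 16+15=31≡5 → F
R(17): 17+15=32≡6 → G
C(2): 2+15=17 → R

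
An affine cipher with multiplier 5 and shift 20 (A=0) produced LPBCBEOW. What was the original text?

The inverse of 5 mod 26 is 21, since 5·21=105≡1. Apply D(y)=21·(y−20) mod 26:
L(11): 21·(11−20)=-189≡19 → T
P(15): 21·(15−20)=-105≡25 → Z
B(1): 21·(1−20)=-399≡17 → R
C(2): 21·(2−20)=-378≡12 → M
B(1): 21·(1−20)=-399≡17 → R
E(4): 21·(4−20)=-336≡2 → C
O(14): 21·(14−20)=-126≡4 → E
W(22): 21·(22−20)=42≡16 → Q

TZRMRCEQ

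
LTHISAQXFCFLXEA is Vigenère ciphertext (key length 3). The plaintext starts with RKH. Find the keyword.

UJA

Subtract each crib letter from the matching ciphertext letter (mod 26):
L(11)−R(17)=-6≡20 → U
T(19)−K(10)=9 → J
H(7)−H(7)=0 → A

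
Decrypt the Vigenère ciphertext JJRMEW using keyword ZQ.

KTSWFG

Repeat the key across the ciphertext: ZQZQZQ
J(9)−Z(25): -16≡10 → K
J(9)−Q(16): -7≡19 → T
R(17)−Z(25): -8≡18 → S
M(12)−Q(16): -4≡22 → W
E(4)−Z(25): -21≡5 → F
W(22)−Q(16): 6 → G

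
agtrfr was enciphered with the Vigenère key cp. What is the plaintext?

yrrcdc

Repeat the key across the ciphertext: cpcpcp
a(0)−c(2): -2≡24 → y
g(6)−p(15): -9≡17 → r
t(19)−c(2): 17 → r
r(17)−p(15): 2 → c
f(5)−c(2): 3 → d
r(17)−p(15): 2 → c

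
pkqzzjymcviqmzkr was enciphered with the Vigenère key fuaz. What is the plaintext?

Repeat the key across the ciphertext: fuazfuazfuazfuaz
p(15)−f(5): 10 → k
k(10)−u(20): -10≡16 → q
q(16)−a(0): 16 → q
z(25)−z(25): 0 → a
z(25)−f(5): 20 → u
j(9)−u(20): -11≡15 → p
y(24)−a(0): 24 → y
m(12)−z(25): -13≡13 → n
c(2)−f(5): -3≡23 → x
v(21)−u(20): 1 → b
i(8)−a(0): 8 → i
q(16)−z(25): -9≡17 → r
m(12)−f(5): 7 → h
z(25)−u(20): 5 → f
k(10)−a(0): 10 → k
r(17)−z(25): -8≡18 → s

kqqaupynxbirhfks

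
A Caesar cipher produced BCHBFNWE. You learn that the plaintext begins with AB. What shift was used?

1

From the crib: B(1)−A(0)=1, so the shift is 1.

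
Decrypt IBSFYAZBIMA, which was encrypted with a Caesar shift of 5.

I(8): 8−5=3 → D
B(1): 1−5=-4≡22 → W
S(18): 18−5=13 → N
F(5): 5−5=0 → A
Y(24): 24−5=19 → T
A(0): 0−5=-5≡21 → V
Z(25): 25−5=20 → U
B(1): 1−5=-4≡22 → W
I(8): 8−5=3 → D
M(12): 12−5=7 → H
A(0): 0−5=-5≡21 → V

DWNATVUWDHV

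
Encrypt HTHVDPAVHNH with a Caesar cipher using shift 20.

BNBPXJUPBHB

H(7): 7+20=27≡1 → B
T(19): 19+20=39≡13 → N
H(7): 7+20=27≡1 → B
V(21): 21+20=41≡15 → P
D(3): 3+20=23 → X
P(15): 15+20=35≡9 → J
A(0): 0+20=20 → U
V(21): 21+20=41≡15 → P
H(7): 7+20=27≡1 → B
N(13): 13+20=33≡7 → H
H(7): 7+20=27≡1 → B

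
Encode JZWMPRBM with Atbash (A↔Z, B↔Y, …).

QADNKIYN

J(9) → Q(16)
Z(25) → A(0)
W(22) → D(3)
M(12) → N(13)
P(15) → K(10)
R(17) → I(8)
B(1) → Y(24)
M(12) → N(13)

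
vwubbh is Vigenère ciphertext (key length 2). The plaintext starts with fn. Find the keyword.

qj

Subtract each crib letter from the matching ciphertext letter (mod 26):
v(21)−f(5)=16 → q
w(22)−n(13)=9 → j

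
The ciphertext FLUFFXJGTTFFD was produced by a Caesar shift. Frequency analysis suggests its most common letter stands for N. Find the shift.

18

The most frequent ciphertext letter is F (appears 5 times).
F is position 5; N is position 13.
Shift = -8≡18.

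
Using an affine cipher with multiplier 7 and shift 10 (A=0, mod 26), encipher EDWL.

MFIJ

E(4): 7·4+10=38≡12 → M
D(3): 7·3+10=31≡5 → F
W(22): 7·22+10=164≡8 → I
L(11): 7·11+10=87≡9 → J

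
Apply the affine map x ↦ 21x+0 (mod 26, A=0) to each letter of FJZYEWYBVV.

BHFKGUKVZZ

F(5): 21·5+0=105≡1 → B
J(9): 21·9+0=189≡7 → H
Z(25): 21·25+0=525≡5 → F
Y(24): 21·24+0=504≡10 → K
E(4): 21·4+0=84≡6 → G
W(22): 21·22+0=462≡20 → U
Y(24): 21·24+0=504≡10 → K
B(1): 21·1+0=21 → V
V(21): 21·21+0=441≡25 → Z
V(21): 21·21+0=441≡25 → Z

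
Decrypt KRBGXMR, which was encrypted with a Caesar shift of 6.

K(10): 10−6=4 → E
R(17): 17−6=11 → L
B(1): 1−6=-5≡21 → V
G(6): 6−6=0 → A
X(23): 23−6=17 → R
M(12): 12−6=6 → G
R(17): 17−6=11 → L

ELVARGL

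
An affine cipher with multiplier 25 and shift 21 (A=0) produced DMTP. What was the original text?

SJCG

The inverse of 25 mod 26 is 25, since 25·25=625≡1. Apply D(y)=25·(y−21) mod 26:
D(3): 25·(3−21)=-450≡18 → S
M(12): 25·(12−21)=-225≡9 → J
T(19): 25·(19−21)=-50≡2 → C
P(15): 25·(15−21)=-150≡6 → G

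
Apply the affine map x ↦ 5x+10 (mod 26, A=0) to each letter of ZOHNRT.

Z(25): 5·25+10=135≡5 → F
O(14): 5·14+10=80≡2 → C
H(7): 5·7+10=45≡19 → T
N(13): 5·13+10=75≡23 → X
R(17): 5·17+10=95≡17 → R
T(19): 5·19+10=105≡1 → B

FCTXRB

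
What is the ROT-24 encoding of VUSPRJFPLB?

V(21): 21+24=45≡19 → T
U(20): 20+24=44≡18 → S
S(18): 18+24=42≡16 → Q
P(15): 15+24=39≡13 → N
R(17): 17+24=41≡15 → P
J(9): 9+24=33≡7 → H
F(5): 5+24=29≡3 → D
P(15): 15+24=39≡13 → N
L(11): 11+24=35≡9 → J
B(1): 1+24=25 → Z

TSQNPHDNJZ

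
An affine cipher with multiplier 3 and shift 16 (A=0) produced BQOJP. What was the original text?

VAIPR

The inverse of 3 mod 26 is 9, since 3·9=27≡1. Apply D(y)=9·(y−16) mod 26:
B(1): 9·(1−16)=-135≡21 → V
Q(16): 9·(16−16)=0 → A
O(14): 9·(14−16)=-18≡8 → I
J(9): 9·(9−16)=-63≡15 → P
P(15): 9·(15−16)=-9≡17 → R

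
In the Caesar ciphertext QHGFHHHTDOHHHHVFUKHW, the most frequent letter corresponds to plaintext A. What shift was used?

The most frequent ciphertext letter is H (appears 9 times).
H is position 7; A is position 0.
Shift = 7.

7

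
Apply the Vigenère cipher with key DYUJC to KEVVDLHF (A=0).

NCPEFOFZ

Repeat the key across the message: DYUJCDYU
K(10)+D(3): 13 → N
E(4)+Y(24): 28≡2 → C
V(21)+U(20): 41≡15 → P
V(21)+J(9): 30≡4 → E
D(3)+C(2): 5 → F
L(11)+D(3): 14 → O
H(7)+Y(24): 31≡5 → F
F(5)+U(20): 25 → Z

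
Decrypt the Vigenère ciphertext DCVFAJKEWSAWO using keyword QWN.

NGIPEWUIJCEJY

Repeat the key across the ciphertext: QWNQWNQWNQWNQ
D(3)−Q(16): -13≡13 → N
C(2)−W(22): -20≡6 → G
V(21)−N(13): 8 → I
F(5)−Q(16): -11≡15 → P
A(0)−W(22): -22≡4 → E
J(9)−N(13): -4≡22 → W
K(10)−Q(16): -6≡20 → U
E(4)−W(22): -18≡8 → I
W(22)−N(13): 9 → J
S(18)−Q(16): 2 → C
A(0)−W(22): -22≡4 → E
W(22)−N(13): 9 → J
O(14)−Q(16): -2≡24 → Y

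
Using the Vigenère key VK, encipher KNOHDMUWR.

FXJRYWPGM

Repeat the key across the message: VKVKVKVKV
K(10)+V(21): 31≡5 → F
N(13)+K(10): 23 → X
O(14)+V(21): 35≡9 → J
H(7)+K(10): 17 → R
D(3)+V(21): 24 → Y
M(12)+K(10): 22 → W
U(20)+V(21): 41≡15 → P
W(22)+K(10): 32≡6 → G
R(17)+V(21): 38≡12 → M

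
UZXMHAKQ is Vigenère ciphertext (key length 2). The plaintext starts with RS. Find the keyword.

Subtract each crib letter from the matching ciphertext letter (mod 26):
U(20)−R(17)=3 → D
Z(25)−S(18)=7 → H

DH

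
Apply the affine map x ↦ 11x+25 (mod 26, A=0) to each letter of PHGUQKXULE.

IYNLTFSLQR

P(15): 11·15+25=190≡8 → I
H(7): 11·7+25=102≡24 → Y
G(6): 11·6+25=91≡13 → N
U(20): 11·20+25=245≡11 → L
Q(16): 11·16+25=201≡19 → T
K(10): 11·10+25=135≡5 → F
X(23): 11·23+25=278≡18 → S
U(20): 11·20+25=245≡11 → L
L(11): 11·11+25=146≡16 → Q
E(4): 11·4+25=69≡17 → R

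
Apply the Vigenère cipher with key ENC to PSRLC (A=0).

TFTPP

Repeat the key across the message: ENCEN
P(15)+E(4): 19 → T
S(18)+N(13): 31≡5 → F
R(17)+C(2): 19 → T
L(11)+E(4): 15 → P
C(2)+N(13): 15 → P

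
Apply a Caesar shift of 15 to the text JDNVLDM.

J(9): 9+15=24 → Y
D(3): 3+15=18 → S
N(13): 13+15=28≡2 → C
V(21): 21+15=36≡10 → K
L(11): 11+15=26≡0 → A
D(3): 3+15=18 → S
M(12): 12+15=27≡1 → B

YSCKASB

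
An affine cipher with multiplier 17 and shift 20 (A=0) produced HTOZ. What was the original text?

The inverse of 17 mod 26 is 23, since 17·23=391≡1. Apply D(y)=23·(y−20) mod 26:
H(7): 23·(7−20)=-299≡13 → N
T(19): 23·(19−20)=-23≡3 → D
O(14): 23·(14−20)=-138≡18 → S
Z(25): 23·(25−20)=115≡11 → L

NDSL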